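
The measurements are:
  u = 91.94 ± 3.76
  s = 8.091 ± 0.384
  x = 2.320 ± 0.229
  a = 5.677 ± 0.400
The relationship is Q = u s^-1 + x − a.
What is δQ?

0.848

Let p = u·s^-1 = 11.36. δp/p = √((1·δu/u)² + (-1·δs/s)²) = √(0.00167 + 0.00225) = 0.0626, so δp = 0.712.
Q = p + x − a: δQ = √(δp² + δx² + δa²) = √(0.507 + 0.0524 + 0.160) = 0.848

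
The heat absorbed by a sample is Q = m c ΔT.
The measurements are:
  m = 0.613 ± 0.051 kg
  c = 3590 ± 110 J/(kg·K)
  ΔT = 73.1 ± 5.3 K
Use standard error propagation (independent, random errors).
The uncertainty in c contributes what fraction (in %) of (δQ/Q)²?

(δQ/Q)² = (1·δm/m)² + (1·δc/c)² + (1·δΔT/ΔT)²
  m term: (1×0.0832)² = 0.00692
  c term: (1×0.0306)² = 0.000939
  ΔT term: (1×0.0725)² = 0.00526
Total = 0.0131. Share from c = 0.000939/0.0131 = 0.0716.

7.16%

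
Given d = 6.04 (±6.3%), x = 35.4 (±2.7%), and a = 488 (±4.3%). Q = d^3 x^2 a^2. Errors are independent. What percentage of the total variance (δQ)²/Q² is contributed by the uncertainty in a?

16.1%

(δQ/Q)² = (3·δd/d)² + (2·δx/x)² + (2·δa/a)²
  d term: (3×0.0630)² = 0.0357
  x term: (2×0.0270)² = 0.00292
  a term: (2×0.0430)² = 0.00740
Total = 0.0460. Share from a = 0.00740/0.0460 = 0.161.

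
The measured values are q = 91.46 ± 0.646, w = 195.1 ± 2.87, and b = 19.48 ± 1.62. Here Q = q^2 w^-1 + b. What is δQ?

Let p = q^2·w^-1 = 42.88. δp/p = √((2·δq/q)² + (-1·δw/w)²) = √(0.000200 + 0.000216) = 0.0204, so δp = 0.874.
Q = p + b: δQ = √(δp² + δb²) = √(0.765 + 2.62) = 1.84

1.84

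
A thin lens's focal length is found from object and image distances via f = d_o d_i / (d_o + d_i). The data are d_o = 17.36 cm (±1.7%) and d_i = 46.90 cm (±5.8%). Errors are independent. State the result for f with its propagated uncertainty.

12.67 ± 0.253 cm

∂f/∂d_o = (d_i/(d_o+d_i))² = 0.533;  ∂f/∂d_i = (d_o/(d_o+d_i))² = 0.0730
δf = √((∂f/∂d_o · δd_o)² + (∂f/∂d_i · δd_i)²) = √(0.0247 + 0.0394) = 0.253 cm
f = 12.67 cm.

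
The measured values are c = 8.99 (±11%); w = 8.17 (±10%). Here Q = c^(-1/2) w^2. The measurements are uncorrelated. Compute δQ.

4.62

Q is a product of powers, so relative uncertainties combine in quadrature:
  (−½·δc/c)² = (-0.5×0.110)² = 0.00302;  (2·δw/w)² = (2×0.100)² = 0.0400
δQ/Q = √(0.0430) = 0.207
Q = 22.3, so δQ = 0.207 × 22.3 = 4.62.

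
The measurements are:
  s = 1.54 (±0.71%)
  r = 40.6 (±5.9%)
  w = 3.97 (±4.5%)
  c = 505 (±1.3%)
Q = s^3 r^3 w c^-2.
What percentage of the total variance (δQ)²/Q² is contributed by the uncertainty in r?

90.9%

(δQ/Q)² = (3·δs/s)² + (3·δr/r)² + (1·δw/w)² + (-2·δc/c)²
  s term: (3×0.00710)² = 0.000454
  r term: (3×0.0590)² = 0.0313
  w term: (1×0.0450)² = 0.00202
  c term: (-2×0.0130)² = 0.000676
Total = 0.0345. Share from r = 0.0313/0.0345 = 0.909.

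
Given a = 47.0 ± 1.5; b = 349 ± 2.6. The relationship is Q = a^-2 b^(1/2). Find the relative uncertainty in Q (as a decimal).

0.0639

Each factor contributes (exponent × relative error)² to (δQ/Q)²:
  (-2·δa/a)² = (-2×0.0319)² = 0.00407;  (½·δb/b)² = (0.5×0.00745)² = 1.39e-05
δQ/Q = √(0.00409) = 0.0639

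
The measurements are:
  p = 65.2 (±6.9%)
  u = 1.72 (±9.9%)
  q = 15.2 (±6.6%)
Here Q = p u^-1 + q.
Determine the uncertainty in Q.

4.68

Let w = p·u^-1 = 37.9. δw/w = √((1·δp/p)² + (-1·δu/u)²) = √(0.00476 + 0.00980) = 0.121, so δw = 4.57.
Q = w + q: δQ = √(δw² + δq²) = √(20.9 + 1.01) = 4.68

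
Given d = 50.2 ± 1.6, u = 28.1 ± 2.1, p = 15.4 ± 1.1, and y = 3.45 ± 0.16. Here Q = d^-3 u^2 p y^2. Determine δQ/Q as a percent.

21.3%

Each factor contributes (exponent × relative error)² to (δQ/Q)²:
  (-3·δd/d)² = (-3×0.0319)² = 0.00914;  (2·δu/u)² = (2×0.0747)² = 0.0223;  (1·δp/p)² = (1×0.0714)² = 0.00510;  (2·δy/y)² = (2×0.0464)² = 0.00860
δQ/Q = √(0.0452) = 0.213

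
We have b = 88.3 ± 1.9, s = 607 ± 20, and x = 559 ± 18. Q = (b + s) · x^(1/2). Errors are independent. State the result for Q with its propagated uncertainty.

Let u = b + s = 695. δu = √(δb² + δs²) = √(3.61 + 400) = 20.1, so δu/u = 0.0289.
Q is then a monomial in u, x:
δQ/Q = √((δu/u)² + (½·δx/x)²) = √(0.000835 + 0.000259) = 0.0331
Q = 16400, so δQ = 0.0331 × 16400 = 544.

16400 ± 544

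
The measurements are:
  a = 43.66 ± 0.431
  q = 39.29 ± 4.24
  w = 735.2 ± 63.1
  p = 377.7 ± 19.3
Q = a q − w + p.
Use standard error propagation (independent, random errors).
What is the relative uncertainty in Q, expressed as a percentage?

Let h = a·q = 1715. δh/h = √((1·δa/a)² + (1·δq/q)²) = √(9.75e-05 + 0.0116) = 0.108, so δh = 186.
Q = h − w + p: δQ = √(δh² + δw² + δp²) = √(34600 + 3980 + 372) = 197
Q = 1358, so δQ/Q = 197/1358 = 0.145.

14.5%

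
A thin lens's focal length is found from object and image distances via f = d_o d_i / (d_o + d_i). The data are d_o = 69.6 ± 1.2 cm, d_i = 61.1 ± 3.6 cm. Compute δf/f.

∂f/∂d_o = (d_i/(d_o+d_i))² = 0.219;  ∂f/∂d_i = (d_o/(d_o+d_i))² = 0.284
δf = √((∂f/∂d_o · δd_o)² + (∂f/∂d_i · δd_i)²) = √(0.0688 + 1.04) = 1.05 cm
f = 32.5 cm, so δf/f = 1.05/32.5 = 0.0324.

0.0324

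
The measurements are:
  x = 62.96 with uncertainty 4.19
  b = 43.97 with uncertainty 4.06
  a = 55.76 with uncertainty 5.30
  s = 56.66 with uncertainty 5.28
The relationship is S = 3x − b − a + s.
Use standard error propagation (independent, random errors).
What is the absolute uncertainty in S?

Sums and differences: (δS)² = Σ (cᵢ δxᵢ)².
  (3·δx)² = 158;  (δb)² = 16.5;  (δa)² = 28.1;  (δs)² = 27.9
δS = √(230) = 15.2

15.2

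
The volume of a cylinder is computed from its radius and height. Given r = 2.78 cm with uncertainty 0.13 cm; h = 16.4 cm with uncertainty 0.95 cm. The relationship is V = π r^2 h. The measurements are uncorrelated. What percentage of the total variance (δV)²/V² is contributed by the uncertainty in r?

(δV/V)² = (2·δr/r)² + (1·δh/h)²
  r term: (2×0.0468)² = 0.00875
  h term: (1×0.0579)² = 0.00336
Total = 0.0121. Share from r = 0.00875/0.0121 = 0.723.

72.3%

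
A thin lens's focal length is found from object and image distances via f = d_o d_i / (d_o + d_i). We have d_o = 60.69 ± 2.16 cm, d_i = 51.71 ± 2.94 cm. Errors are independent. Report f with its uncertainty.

27.92 ± 0.971 cm

∂f/∂d_o = (d_i/(d_o+d_i))² = 0.212;  ∂f/∂d_i = (d_o/(d_o+d_i))² = 0.292
δf = √((∂f/∂d_o · δd_o)² + (∂f/∂d_i · δd_i)²) = √(0.209 + 0.735) = 0.971 cm
f = 27.92 cm.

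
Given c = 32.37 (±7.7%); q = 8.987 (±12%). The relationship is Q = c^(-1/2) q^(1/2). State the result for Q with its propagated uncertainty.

Each factor contributes (exponent × relative error)² to (δQ/Q)²:
  (−½·δc/c)² = (-0.5×0.0770)² = 0.00148;  (½·δq/q)² = (0.5×0.120)² = 0.00360
δQ/Q = √(0.00508) = 0.0713
Q = 0.5269, so δQ = 0.0713 × 0.5269 = 0.0376.

0.5269 ± 0.0376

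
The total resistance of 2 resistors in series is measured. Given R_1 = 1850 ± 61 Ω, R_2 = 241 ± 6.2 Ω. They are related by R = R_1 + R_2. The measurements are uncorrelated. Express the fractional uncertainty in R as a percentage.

2.93%

Absolute uncertainties add in quadrature for a linear combination:
  (δR_1)² = 3720;  (δR_2)² = 38.4
δR = √(3760) = 61.3 Ω
R = 2090 Ω, so δR/R = 61.3/2090 = 0.0293.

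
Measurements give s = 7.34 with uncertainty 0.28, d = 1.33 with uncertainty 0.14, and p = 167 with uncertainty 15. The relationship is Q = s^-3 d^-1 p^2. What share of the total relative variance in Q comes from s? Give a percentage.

(δQ/Q)² = (-3·δs/s)² + (-1·δd/d)² + (2·δp/p)²
  s term: (-3×0.0381)² = 0.0131
  d term: (-1×0.105)² = 0.0111
  p term: (2×0.0898)² = 0.0323
Total = 0.0564. Share from s = 0.0131/0.0564 = 0.232.

23.2%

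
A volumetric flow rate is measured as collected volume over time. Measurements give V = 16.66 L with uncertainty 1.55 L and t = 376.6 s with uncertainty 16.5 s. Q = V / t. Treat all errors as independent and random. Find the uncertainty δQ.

Products/powers → add relative errors in quadrature, weighted by exponent:
  (1·δV/V)² = (1×0.0930)² = 0.00866;  (-1·δt/t)² = (-1×0.0438)² = 0.00192
δQ/Q = √(0.0106) = 0.103
Q = 0.04424 L/s, so δQ = 0.103 × 0.04424 = 0.00455 L/s.

0.00455 L/s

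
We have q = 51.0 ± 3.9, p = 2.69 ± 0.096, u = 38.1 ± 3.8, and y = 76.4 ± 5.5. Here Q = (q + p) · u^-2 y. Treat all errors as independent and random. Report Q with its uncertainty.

2.83 ± 0.633

Let w = q + p = 53.7. δw = √(δq² + δp²) = √(15.2 + 0.00922) = 3.90, so δw/w = 0.0727.
Q is then a monomial in w, u, y:
δQ/Q = √((δw/w)² + (-2·δu/u)² + (1·δy/y)²) = √(0.00528 + 0.0398 + 0.00518) = 0.224
Q = 2.83, so δQ = 0.224 × 2.83 = 0.633.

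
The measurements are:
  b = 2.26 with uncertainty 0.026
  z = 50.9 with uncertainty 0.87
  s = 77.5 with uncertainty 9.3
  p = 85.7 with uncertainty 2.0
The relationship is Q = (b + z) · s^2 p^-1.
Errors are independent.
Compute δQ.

Let u = b + z = 53.2. δu = √(δb² + δz²) = √(0.000676 + 0.757) = 0.870, so δu/u = 0.0164.
Q is then a monomial in u, s, p:
δQ/Q = √((δu/u)² + (2·δs/s)² + (-1·δp/p)²) = √(0.000268 + 0.0576 + 0.000545) = 0.242
Q = 3730, so δQ = 0.242 × 3730 = 900.

900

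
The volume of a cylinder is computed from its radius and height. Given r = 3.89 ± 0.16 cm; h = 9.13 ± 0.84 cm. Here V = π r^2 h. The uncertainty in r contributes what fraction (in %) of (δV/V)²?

(δV/V)² = (2·δr/r)² + (1·δh/h)²
  r term: (2×0.0411)² = 0.00677
  h term: (1×0.0920)² = 0.00846
Total = 0.0152. Share from r = 0.00677/0.0152 = 0.444.

44.4%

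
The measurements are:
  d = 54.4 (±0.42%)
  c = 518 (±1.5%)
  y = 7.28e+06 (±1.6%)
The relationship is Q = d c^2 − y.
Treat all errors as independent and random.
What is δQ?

4.57e+05

Let p = d·c^2 = 1.46e+07. δp/p = √((1·δd/d)² + (2·δc/c)²) = √(1.76e-05 + 0.000900) = 0.0303, so δp = 4.42e+05.
Q = p − y: δQ = √(δp² + δy²) = √(1.96e+11 + 1.36e+10) = 4.57e+05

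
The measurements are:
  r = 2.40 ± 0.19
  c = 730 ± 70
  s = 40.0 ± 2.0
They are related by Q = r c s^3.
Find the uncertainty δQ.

Q is a product of powers, so relative uncertainties combine in quadrature:
  (1·δr/r)² = (1×0.0792)² = 0.00627;  (1·δc/c)² = (1×0.0959)² = 0.00919;  (3·δs/s)² = (3×0.0500)² = 0.0225
δQ/Q = √(0.0380) = 0.195
Q = 1.12e+08, so δQ = 0.195 × 1.12e+08 = 2.18e+07.

2.18e+07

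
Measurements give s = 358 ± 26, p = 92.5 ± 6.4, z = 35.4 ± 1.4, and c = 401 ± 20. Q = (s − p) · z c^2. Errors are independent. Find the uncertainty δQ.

2.23e+08

Let u = s − p = 266. δu = √(δs² + δp²) = √(676 + 41.0) = 26.8, so δu/u = 0.101.
Q is then a monomial in u, z, c:
δQ/Q = √((δu/u)² + (1·δz/z)² + (2·δc/c)²) = √(0.0102 + 0.00156 + 0.00995) = 0.147
Q = 1.51e+09, so δQ = 0.147 × 1.51e+09 = 2.23e+08.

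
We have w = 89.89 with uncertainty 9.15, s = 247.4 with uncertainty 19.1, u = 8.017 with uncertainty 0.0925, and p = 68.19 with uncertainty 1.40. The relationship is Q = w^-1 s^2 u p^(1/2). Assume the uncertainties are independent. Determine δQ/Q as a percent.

18.6%

Q is a product of powers, so relative uncertainties combine in quadrature:
  (-1·δw/w)² = (-1×0.102)² = 0.0104;  (2·δs/s)² = (2×0.0772)² = 0.0238;  (1·δu/u)² = (1×0.0115)² = 0.000133;  (½·δp/p)² = (0.5×0.0205)² = 0.000105
δQ/Q = √(0.0344) = 0.186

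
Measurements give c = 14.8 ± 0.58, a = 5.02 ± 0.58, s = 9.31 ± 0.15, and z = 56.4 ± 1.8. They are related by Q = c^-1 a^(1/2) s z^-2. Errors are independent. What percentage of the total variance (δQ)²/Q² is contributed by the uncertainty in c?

16.7%

(δQ/Q)² = (-1·δc/c)² + (½·δa/a)² + (1·δs/s)² + (-2·δz/z)²
  c term: (-1×0.0392)² = 0.00154
  a term: (0.5×0.116)² = 0.00334
  s term: (1×0.0161)² = 0.000260
  z term: (-2×0.0319)² = 0.00407
Total = 0.00921. Share from c = 0.00154/0.00921 = 0.167.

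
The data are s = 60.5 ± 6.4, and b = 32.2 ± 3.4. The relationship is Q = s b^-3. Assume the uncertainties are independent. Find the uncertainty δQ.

For a monomial Q ∝ s, b^-3, fractional errors add in quadrature:
  (1·δs/s)² = (1×0.106)² = 0.0112;  (-3·δb/b)² = (-3×0.106)² = 0.100
δQ/Q = √(0.112) = 0.334
Q = 0.00181, so δQ = 0.334 × 0.00181 = 0.000605.

0.000605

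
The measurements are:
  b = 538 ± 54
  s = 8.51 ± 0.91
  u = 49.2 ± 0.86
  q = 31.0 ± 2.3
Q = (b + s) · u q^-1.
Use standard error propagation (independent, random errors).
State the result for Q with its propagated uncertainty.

Let w = b + s = 547. δw = √(δb² + δs²) = √(2920 + 0.828) = 54.0, so δw/w = 0.0988.
Q is then a monomial in w, u, q:
δQ/Q = √((δw/w)² + (1·δu/u)² + (-1·δq/q)²) = √(0.00977 + 0.000306 + 0.00550) = 0.125
Q = 867, so δQ = 0.125 × 867 = 108.

867 ± 108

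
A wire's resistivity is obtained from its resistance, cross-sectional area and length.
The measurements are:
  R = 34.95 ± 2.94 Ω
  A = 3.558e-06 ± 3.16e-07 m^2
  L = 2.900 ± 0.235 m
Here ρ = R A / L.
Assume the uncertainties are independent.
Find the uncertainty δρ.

6.29e-06 Ω·m

Since ρ is a product/quotient, work with relative uncertainties:
  (1·δR/R)² = (1×0.0841)² = 0.00708;  (1·δA/A)² = (1×0.0888)² = 0.00789;  (-1·δL/L)² = (-1×0.0810)² = 0.00657
δρ/ρ = √(0.0215) = 0.147
ρ = 4.288e-05 Ω·m, so δρ = 0.147 × 4.288e-05 = 6.29e-06 Ω·m.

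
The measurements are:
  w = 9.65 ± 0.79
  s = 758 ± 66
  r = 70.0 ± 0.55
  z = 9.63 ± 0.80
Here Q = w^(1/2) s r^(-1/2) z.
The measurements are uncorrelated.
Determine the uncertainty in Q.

345

Each factor contributes (exponent × relative error)² to (δQ/Q)²:
  (½·δw/w)² = (0.5×0.0819)² = 0.00168;  (1·δs/s)² = (1×0.0871)² = 0.00758;  (−½·δr/r)² = (-0.5×0.00786)² = 1.54e-05;  (1·δz/z)² = (1×0.0831)² = 0.00690
δQ/Q = √(0.0162) = 0.127
Q = 2710, so δQ = 0.127 × 2710 = 345.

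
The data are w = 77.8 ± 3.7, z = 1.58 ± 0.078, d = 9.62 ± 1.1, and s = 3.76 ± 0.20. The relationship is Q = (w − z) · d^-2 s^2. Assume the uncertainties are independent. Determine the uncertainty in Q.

Let u = w − z = 76.2. δu = √(δw² + δz²) = √(13.7 + 0.00608) = 3.70, so δu/u = 0.0486.
Q is then a monomial in u, d, s:
δQ/Q = √((δu/u)² + (-2·δd/d)² + (2·δs/s)²) = √(0.00236 + 0.0523 + 0.0113) = 0.257
Q = 11.6, so δQ = 0.257 × 11.6 = 2.99.

2.99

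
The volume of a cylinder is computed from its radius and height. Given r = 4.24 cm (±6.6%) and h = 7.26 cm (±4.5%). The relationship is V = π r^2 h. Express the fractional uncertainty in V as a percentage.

13.9%

Since V is a product/quotient, work with relative uncertainties:
  (2·δr/r)² = (2×0.0660)² = 0.0174;  (1·δh/h)² = (1×0.0450)² = 0.00202
δV/V = √(0.0194) = 0.139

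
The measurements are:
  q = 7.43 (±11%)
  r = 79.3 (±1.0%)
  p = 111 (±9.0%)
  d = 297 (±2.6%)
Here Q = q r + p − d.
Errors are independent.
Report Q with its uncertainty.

403 ± 66.3

Let w = q·r = 589. δw/w = √((1·δq/q)² + (1·δr/r)²) = √(0.0121 + 0.000100) = 0.110, so δw = 65.1.
Q = w + p − d: δQ = √(δw² + δp² + δd²) = √(4240 + 99.8 + 59.6) = 66.3
Q = 403.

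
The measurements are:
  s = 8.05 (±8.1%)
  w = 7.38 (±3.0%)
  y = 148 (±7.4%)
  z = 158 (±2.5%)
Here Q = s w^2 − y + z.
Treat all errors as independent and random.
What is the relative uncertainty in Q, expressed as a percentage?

Let p = s·w^2 = 438. δp/p = √((1·δs/s)² + (2·δw/w)²) = √(0.00656 + 0.00360) = 0.101, so δp = 44.2.
Q = p − y + z: δQ = √(δp² + δy² + δz²) = √(1950 + 120 + 15.6) = 45.7
Q = 448, so δQ/Q = 45.7/448 = 0.102.

10.2%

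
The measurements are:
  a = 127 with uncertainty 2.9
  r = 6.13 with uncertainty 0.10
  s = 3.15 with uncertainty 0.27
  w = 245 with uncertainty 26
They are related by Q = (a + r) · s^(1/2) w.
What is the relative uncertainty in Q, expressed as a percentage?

Let u = a + r = 133. δu = √(δa² + δr²) = √(8.41 + 0.0100) = 2.90, so δu/u = 0.0218.
Q is then a monomial in u, s, w:
δQ/Q = √((δu/u)² + (½·δs/s)² + (1·δw/w)²) = √(0.000475 + 0.00184 + 0.0113) = 0.117

11.7%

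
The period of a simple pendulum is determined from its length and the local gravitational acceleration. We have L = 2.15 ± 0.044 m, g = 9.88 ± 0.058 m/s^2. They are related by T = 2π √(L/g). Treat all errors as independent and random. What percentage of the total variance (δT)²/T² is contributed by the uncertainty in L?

92.4%

(δT/T)² = (½·δL/L)² + (−½·δg/g)²
  L term: (0.5×0.0205)² = 0.000105
  g term: (-0.5×0.00587)² = 8.62e-06
Total = 0.000113. Share from L = 0.000105/0.000113 = 0.924.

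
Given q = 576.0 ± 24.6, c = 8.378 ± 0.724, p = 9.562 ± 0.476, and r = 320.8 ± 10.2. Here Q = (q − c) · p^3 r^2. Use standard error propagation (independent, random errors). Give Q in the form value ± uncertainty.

Let u = q − c = 567.6. δu = √(δq² + δc²) = √(605 + 0.524) = 24.6, so δu/u = 0.0434.
Q is then a monomial in u, p, r:
δQ/Q = √((δu/u)² + (3·δp/p)² + (2·δr/r)²) = √(0.00188 + 0.0223 + 0.00404) = 0.168
Q = 5.107e+10, so δQ = 0.168 × 5.107e+10 = 8.58e+09.

(5.107 ± 0.858) × 10^10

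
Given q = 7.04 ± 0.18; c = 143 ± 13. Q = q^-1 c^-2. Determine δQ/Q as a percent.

18.4%

Each factor contributes (exponent × relative error)² to (δQ/Q)²:
  (-1·δq/q)² = (-1×0.0256)² = 0.000654;  (-2·δc/c)² = (-2×0.0909)² = 0.0331
δQ/Q = √(0.0337) = 0.184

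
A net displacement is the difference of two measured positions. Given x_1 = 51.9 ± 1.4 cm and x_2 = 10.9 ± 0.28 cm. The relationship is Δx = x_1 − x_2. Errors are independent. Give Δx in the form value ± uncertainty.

41.0 ± 1.43 cm

Absolute uncertainties add in quadrature for a linear combination:
  (δx_1)² = 1.96;  (δx_2)² = 0.0784
δΔx = √(2.04) = 1.43 cm
Δx = 41.0 cm.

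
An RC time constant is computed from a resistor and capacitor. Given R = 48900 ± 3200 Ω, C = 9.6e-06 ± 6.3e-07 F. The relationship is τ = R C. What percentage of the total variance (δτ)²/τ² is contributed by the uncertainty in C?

50.1%

(δτ/τ)² = (1·δR/R)² + (1·δC/C)²
  R term: (1×0.0654)² = 0.00428
  C term: (1×0.0656)² = 0.00431
Total = 0.00859. Share from C = 0.00431/0.00859 = 0.501.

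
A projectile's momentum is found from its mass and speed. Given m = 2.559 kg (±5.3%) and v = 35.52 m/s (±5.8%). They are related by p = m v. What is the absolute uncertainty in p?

7.14 kg·m/s

p is a product of powers, so relative uncertainties combine in quadrature:
  (1·δm/m)² = (1×0.0530)² = 0.00281;  (1·δv/v)² = (1×0.0580)² = 0.00336
δp/p = √(0.00617) = 0.0786
p = 90.90 kg·m/s, so δp = 0.0786 × 90.90 = 7.14 kg·m/s.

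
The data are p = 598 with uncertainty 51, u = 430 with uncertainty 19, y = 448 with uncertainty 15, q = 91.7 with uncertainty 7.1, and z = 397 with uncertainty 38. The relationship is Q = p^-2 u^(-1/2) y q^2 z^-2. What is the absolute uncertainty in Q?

9.74e-07

Products/powers → add relative errors in quadrature, weighted by exponent:
  (-2·δp/p)² = (-2×0.0853)² = 0.0291;  (−½·δu/u)² = (-0.5×0.0442)² = 0.000488;  (1·δy/y)² = (1×0.0335)² = 0.00112;  (2·δq/q)² = (2×0.0774)² = 0.0240;  (-2·δz/z)² = (-2×0.0957)² = 0.0366
δQ/Q = √(0.0913) = 0.302
Q = 3.22e-06, so δQ = 0.302 × 3.22e-06 = 9.74e-07.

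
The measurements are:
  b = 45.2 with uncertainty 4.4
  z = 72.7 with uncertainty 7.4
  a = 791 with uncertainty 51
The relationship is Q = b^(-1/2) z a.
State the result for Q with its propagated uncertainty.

8550 ± 1110

Q is a product of powers, so relative uncertainties combine in quadrature:
  (−½·δb/b)² = (-0.5×0.0973)² = 0.00237;  (1·δz/z)² = (1×0.102)² = 0.0104;  (1·δa/a)² = (1×0.0645)² = 0.00416
δQ/Q = √(0.0169) = 0.130
Q = 8550, so δQ = 0.130 × 8550 = 1110.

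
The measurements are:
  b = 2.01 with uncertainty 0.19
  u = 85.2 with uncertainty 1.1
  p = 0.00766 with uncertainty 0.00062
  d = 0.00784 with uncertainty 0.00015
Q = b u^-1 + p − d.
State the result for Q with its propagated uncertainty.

Let w = b·u^-1 = 0.0236. δw/w = √((1·δb/b)² + (-1·δu/u)²) = √(0.00894 + 0.000167) = 0.0954, so δw = 0.00225.
Q = w + p − d: δQ = √(δw² + δp² + δd²) = √(5.07e-06 + 3.84e-07 + 2.25e-08) = 0.00234
Q = 0.0234.

0.0234 ± 0.00234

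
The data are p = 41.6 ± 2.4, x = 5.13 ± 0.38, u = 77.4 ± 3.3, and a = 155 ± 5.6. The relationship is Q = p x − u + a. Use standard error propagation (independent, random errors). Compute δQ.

Let w = p·x = 213. δw/w = √((1·δp/p)² + (1·δx/x)²) = √(0.00333 + 0.00549) = 0.0939, so δw = 20.0.
Q = w − u + a: δQ = √(δw² + δu² + δa²) = √(401 + 10.9 + 31.4) = 21.1

21.1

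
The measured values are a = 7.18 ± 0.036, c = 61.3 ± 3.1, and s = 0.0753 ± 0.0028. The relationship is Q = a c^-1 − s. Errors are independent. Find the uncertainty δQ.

Let p = a·c^-1 = 0.117. δp/p = √((1·δa/a)² + (-1·δc/c)²) = √(2.51e-05 + 0.00256) = 0.0508, so δp = 0.00595.
Q = p − s: δQ = √(δp² + δs²) = √(3.54e-05 + 7.84e-06) = 0.00658

0.00658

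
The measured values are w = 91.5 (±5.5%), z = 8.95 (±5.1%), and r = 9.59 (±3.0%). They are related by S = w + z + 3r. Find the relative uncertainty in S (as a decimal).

S is a linear combination, so absolute uncertainties add in quadrature:
  (δw)² = 25.3;  (δz)² = 0.208;  (3·δr)² = 0.745
δS = √(26.3) = 5.13
S = 129, so δS/S = 5.13/129 = 0.0397.

0.0397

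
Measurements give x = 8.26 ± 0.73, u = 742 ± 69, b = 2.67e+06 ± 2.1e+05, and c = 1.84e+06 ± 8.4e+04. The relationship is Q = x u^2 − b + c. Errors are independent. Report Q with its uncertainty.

(3.72 ± 0.963) × 10^6

Let p = x·u^2 = 4.55e+06. δp/p = √((1·δx/x)² + (2·δu/u)²) = √(0.00781 + 0.0346) = 0.206, so δp = 9.36e+05.
Q = p − b + c: δQ = √(δp² + δb² + δc²) = √(8.77e+11 + 4.41e+10 + 7.06e+09) = 9.63e+05
Q = 3.72e+06.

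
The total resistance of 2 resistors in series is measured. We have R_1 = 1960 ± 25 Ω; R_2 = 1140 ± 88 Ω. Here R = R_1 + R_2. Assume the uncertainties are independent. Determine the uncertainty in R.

Absolute uncertainties add in quadrature for a linear combination:
  (δR_1)² = 625;  (δR_2)² = 7740
δR = √(8370) = 91.5 Ω

91.5 Ω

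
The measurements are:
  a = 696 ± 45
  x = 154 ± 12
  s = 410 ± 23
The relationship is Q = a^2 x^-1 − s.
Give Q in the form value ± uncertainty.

2740 ± 475

Let p = a^2·x^-1 = 3150. δp/p = √((2·δa/a)² + (-1·δx/x)²) = √(0.0167 + 0.00607) = 0.151, so δp = 475.
Q = p − s: δQ = √(δp² + δs²) = √(2.26e+05 + 529) = 475
Q = 2740.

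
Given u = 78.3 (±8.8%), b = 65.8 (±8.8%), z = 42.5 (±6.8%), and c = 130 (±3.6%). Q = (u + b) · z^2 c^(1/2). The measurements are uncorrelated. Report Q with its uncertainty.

(2.97 ± 0.447) × 10^6

Let w = u + b = 144. δw = √(δu² + δb²) = √(47.5 + 33.5) = 9.00, so δw/w = 0.0625.
Q is then a monomial in w, z, c:
δQ/Q = √((δw/w)² + (2·δz/z)² + (½·δc/c)²) = √(0.00390 + 0.0185 + 0.000324) = 0.151
Q = 2.97e+06, so δQ = 0.151 × 2.97e+06 = 4.47e+05.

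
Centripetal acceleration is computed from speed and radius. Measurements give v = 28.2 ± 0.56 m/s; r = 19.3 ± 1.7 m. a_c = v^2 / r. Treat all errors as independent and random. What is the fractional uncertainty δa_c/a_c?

0.0966

For a monomial a_c ∝ v^2, r^-1, fractional errors add in quadrature:
  (2·δv/v)² = (2×0.0199)² = 0.00158;  (-1·δr/r)² = (-1×0.0881)² = 0.00776
δa_c/a_c = √(0.00934) = 0.0966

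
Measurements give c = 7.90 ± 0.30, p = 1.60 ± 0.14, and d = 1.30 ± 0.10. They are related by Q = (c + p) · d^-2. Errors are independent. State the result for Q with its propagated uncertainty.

5.62 ± 0.887

Let u = c + p = 9.50. δu = √(δc² + δp²) = √(0.0900 + 0.0196) = 0.331, so δu/u = 0.0348.
Q is then a monomial in u, d:
δQ/Q = √((δu/u)² + (-2·δd/d)²) = √(0.00121 + 0.0237) = 0.158
Q = 5.62, so δQ = 0.158 × 5.62 = 0.887.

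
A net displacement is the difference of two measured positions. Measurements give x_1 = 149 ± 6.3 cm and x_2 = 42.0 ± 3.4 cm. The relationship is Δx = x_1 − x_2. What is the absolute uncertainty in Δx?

7.16 cm

For a sum/difference, combine absolute errors in quadrature:
  (δx_1)² = 39.7;  (δx_2)² = 11.6
δΔx = √(51.2) = 7.16 cm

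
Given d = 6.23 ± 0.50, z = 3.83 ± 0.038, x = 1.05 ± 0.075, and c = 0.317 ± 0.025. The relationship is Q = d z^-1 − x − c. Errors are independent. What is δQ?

Let p = d·z^-1 = 1.63. δp/p = √((1·δd/d)² + (-1·δz/z)²) = √(0.00644 + 9.84e-05) = 0.0809, so δp = 0.132.
Q = p − x − c: δQ = √(δp² + δx² + δc²) = √(0.0173 + 0.00562 + 0.000625) = 0.153

0.153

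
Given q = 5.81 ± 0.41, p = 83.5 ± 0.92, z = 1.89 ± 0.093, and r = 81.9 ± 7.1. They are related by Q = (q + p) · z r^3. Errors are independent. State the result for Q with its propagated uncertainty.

Let u = q + p = 89.3. δu = √(δq² + δp²) = √(0.168 + 0.846) = 1.01, so δu/u = 0.0113.
Q is then a monomial in u, z, r:
δQ/Q = √((δu/u)² + (1·δz/z)² + (3·δr/r)²) = √(0.000127 + 0.00242 + 0.0676) = 0.265
Q = 9.27e+07, so δQ = 0.265 × 9.27e+07 = 2.46e+07.

(9.27 ± 2.46) × 10^7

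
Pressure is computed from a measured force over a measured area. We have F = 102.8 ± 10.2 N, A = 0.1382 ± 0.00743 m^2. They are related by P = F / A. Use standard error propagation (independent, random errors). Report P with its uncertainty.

Each factor contributes (exponent × relative error)² to (δP/P)²:
  (1·δF/F)² = (1×0.0992)² = 0.00984;  (-1·δA/A)² = (-1×0.0538)² = 0.00289
δP/P = √(0.0127) = 0.113
P = 743.8 Pa, so δP = 0.113 × 743.8 = 83.9 Pa.

743.8 ± 83.9 Pa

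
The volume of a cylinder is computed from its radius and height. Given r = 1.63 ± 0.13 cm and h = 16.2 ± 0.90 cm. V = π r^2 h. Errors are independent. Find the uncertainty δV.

V is a product of powers, so relative uncertainties combine in quadrature:
  (2·δr/r)² = (2×0.0798)² = 0.0254;  (1·δh/h)² = (1×0.0556)² = 0.00309
δV/V = √(0.0285) = 0.169
V = 135 cm^3, so δV = 0.169 × 135 = 22.8 cm^3.

22.8 cm^3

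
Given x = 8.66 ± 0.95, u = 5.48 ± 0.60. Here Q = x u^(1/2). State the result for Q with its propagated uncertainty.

For a monomial Q ∝ x, u^(1/2), fractional errors add in quadrature:
  (1·δx/x)² = (1×0.110)² = 0.0120;  (½·δu/u)² = (0.5×0.109)² = 0.00300
δQ/Q = √(0.0150) = 0.123
Q = 20.3, so δQ = 0.123 × 20.3 = 2.49.

20.3 ± 2.49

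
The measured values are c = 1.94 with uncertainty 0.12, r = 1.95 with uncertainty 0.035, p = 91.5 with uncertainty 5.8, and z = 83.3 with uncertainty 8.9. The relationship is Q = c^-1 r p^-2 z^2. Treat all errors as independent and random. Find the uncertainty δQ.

0.214

Since Q is a product/quotient, work with relative uncertainties:
  (-1·δc/c)² = (-1×0.0619)² = 0.00383;  (1·δr/r)² = (1×0.0179)² = 0.000322;  (-2·δp/p)² = (-2×0.0634)² = 0.0161;  (2·δz/z)² = (2×0.107)² = 0.0457
δQ/Q = √(0.0659) = 0.257
Q = 0.833, so δQ = 0.257 × 0.833 = 0.214.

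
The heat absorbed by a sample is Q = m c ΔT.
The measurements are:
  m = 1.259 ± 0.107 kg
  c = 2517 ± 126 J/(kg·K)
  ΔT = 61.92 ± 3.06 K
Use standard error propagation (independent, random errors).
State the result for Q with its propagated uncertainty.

196200 ± 21600 J

Products/powers → add relative errors in quadrature, weighted by exponent:
  (1·δm/m)² = (1×0.0850)² = 0.00722;  (1·δc/c)² = (1×0.0501)² = 0.00251;  (1·δΔT/ΔT)² = (1×0.0494)² = 0.00244
δQ/Q = √(0.0122) = 0.110
Q = 196200 J, so δQ = 0.110 × 196200 = 21600 J.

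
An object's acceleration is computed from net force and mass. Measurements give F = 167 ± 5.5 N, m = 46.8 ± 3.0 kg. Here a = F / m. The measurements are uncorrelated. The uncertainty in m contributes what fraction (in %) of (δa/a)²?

(δa/a)² = (1·δF/F)² + (-1·δm/m)²
  F term: (1×0.0329)² = 0.00108
  m term: (-1×0.0641)² = 0.00411
Total = 0.00519. Share from m = 0.00411/0.00519 = 0.791.

79.1%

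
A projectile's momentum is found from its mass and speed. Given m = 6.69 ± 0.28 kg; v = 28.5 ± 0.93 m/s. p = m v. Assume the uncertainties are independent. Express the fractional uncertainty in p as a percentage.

p is a product of powers, so relative uncertainties combine in quadrature:
  (1·δm/m)² = (1×0.0419)² = 0.00175;  (1·δv/v)² = (1×0.0326)² = 0.00106
δp/p = √(0.00282) = 0.0531

5.31%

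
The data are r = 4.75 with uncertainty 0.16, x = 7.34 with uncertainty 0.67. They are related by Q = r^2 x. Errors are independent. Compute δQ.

18.8

Q is a product of powers, so relative uncertainties combine in quadrature:
  (2·δr/r)² = (2×0.0337)² = 0.00454;  (1·δx/x)² = (1×0.0913)² = 0.00833
δQ/Q = √(0.0129) = 0.113
Q = 166, so δQ = 0.113 × 166 = 18.8.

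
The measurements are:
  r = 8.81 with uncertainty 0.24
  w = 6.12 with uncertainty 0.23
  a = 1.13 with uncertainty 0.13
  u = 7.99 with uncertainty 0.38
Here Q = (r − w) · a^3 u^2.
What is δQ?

93.8

Let h = r − w = 2.69. δh = √(δr² + δw²) = √(0.0576 + 0.0529) = 0.332, so δh/h = 0.124.
Q is then a monomial in h, a, u:
δQ/Q = √((δh/h)² + (3·δa/a)² + (2·δu/u)²) = √(0.0153 + 0.119 + 0.00905) = 0.379
Q = 248, so δQ = 0.379 × 248 = 93.8.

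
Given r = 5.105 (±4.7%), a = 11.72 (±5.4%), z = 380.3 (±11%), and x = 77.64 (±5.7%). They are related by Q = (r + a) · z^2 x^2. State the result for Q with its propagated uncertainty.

Let u = r + a = 16.83. δu = √(δr² + δa²) = √(0.0576 + 0.401) = 0.677, so δu/u = 0.0402.
Q is then a monomial in u, z, x:
δQ/Q = √((δu/u)² + (2·δz/z)² + (2·δx/x)²) = √(0.00162 + 0.0484 + 0.0130) = 0.251
Q = 1.467e+10, so δQ = 0.251 × 1.467e+10 = 3.68e+09.

(1.467 ± 0.368) × 10^10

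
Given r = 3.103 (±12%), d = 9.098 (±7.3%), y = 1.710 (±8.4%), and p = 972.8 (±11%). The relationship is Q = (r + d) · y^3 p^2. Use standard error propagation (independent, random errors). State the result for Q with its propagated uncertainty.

(5.773 ± 1.96) × 10^7

Let u = r + d = 12.20. δu = √(δr² + δd²) = √(0.139 + 0.441) = 0.761, so δu/u = 0.0624.
Q is then a monomial in u, y, p:
δQ/Q = √((δu/u)² + (3·δy/y)² + (2·δp/p)²) = √(0.00389 + 0.0635 + 0.0484) = 0.340
Q = 5.773e+07, so δQ = 0.340 × 5.773e+07 = 1.96e+07.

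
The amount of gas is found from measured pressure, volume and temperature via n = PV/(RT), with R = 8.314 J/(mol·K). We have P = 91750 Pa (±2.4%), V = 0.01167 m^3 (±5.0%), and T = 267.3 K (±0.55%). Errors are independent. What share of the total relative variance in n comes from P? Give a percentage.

18.5%

(δn/n)² = (1·δP/P)² + (1·δV/V)² + (-1·δT/T)²
  P term: (1×0.0240)² = 0.000576
  V term: (1×0.0500)² = 0.00250
  T term: (-1×0.00550)² = 3.03e-05
Total = 0.00311. Share from P = 0.000576/0.00311 = 0.185.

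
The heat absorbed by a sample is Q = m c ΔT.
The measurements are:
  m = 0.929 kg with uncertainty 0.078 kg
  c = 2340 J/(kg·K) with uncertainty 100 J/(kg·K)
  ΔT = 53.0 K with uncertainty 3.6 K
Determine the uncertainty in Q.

13400 J

For a monomial Q ∝ m, c, ΔT, fractional errors add in quadrature:
  (1·δm/m)² = (1×0.0840)² = 0.00705;  (1·δc/c)² = (1×0.0427)² = 0.00183;  (1·δΔT/ΔT)² = (1×0.0679)² = 0.00461
δQ/Q = √(0.0135) = 0.116
Q = 1.15e+05 J, so δQ = 0.116 × 1.15e+05 = 13400 J.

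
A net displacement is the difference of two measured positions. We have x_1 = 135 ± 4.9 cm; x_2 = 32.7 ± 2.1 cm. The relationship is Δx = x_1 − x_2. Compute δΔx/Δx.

0.0521

Each term contributes (cᵢ δxᵢ)² to (δΔx)²:
  (δx_1)² = 24.0;  (δx_2)² = 4.41
δΔx = √(28.4) = 5.33 cm
Δx = 102 cm, so δΔx/Δx = 5.33/102 = 0.0521.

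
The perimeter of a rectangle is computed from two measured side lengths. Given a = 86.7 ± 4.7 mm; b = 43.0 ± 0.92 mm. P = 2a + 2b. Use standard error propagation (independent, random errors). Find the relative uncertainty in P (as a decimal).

Each term contributes (cᵢ δxᵢ)² to (δP)²:
  (2·δa)² = 88.4;  (2·δb)² = 3.39
δP = √(91.7) = 9.58 mm
P = 259 mm, so δP/P = 9.58/259 = 0.0369.

0.0369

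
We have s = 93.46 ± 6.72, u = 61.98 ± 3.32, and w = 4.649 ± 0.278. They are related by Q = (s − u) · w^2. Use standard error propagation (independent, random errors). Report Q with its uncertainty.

Let h = s − u = 31.48. δh = √(δs² + δu²) = √(45.2 + 11.0) = 7.50, so δh/h = 0.238.
Q is then a monomial in h, w:
δQ/Q = √((δh/h)² + (2·δw/w)²) = √(0.0567 + 0.0143) = 0.266
Q = 680.4, so δQ = 0.266 × 680.4 = 181.

680.4 ± 181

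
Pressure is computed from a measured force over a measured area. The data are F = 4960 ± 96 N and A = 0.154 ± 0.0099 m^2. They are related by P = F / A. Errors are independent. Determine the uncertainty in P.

2160 Pa

Since P is a product/quotient, work with relative uncertainties:
  (1·δF/F)² = (1×0.0194)² = 0.000375;  (-1·δA/A)² = (-1×0.0643)² = 0.00413
δP/P = √(0.00451) = 0.0671
P = 32200 Pa, so δP = 0.0671 × 32200 = 2160 Pa.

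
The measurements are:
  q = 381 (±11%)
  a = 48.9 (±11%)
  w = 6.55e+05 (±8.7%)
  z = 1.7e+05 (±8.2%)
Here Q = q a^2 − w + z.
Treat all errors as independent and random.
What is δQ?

2.32e+05

Let p = q·a^2 = 9.11e+05. δp/p = √((1·δq/q)² + (2·δa/a)²) = √(0.0121 + 0.0484) = 0.246, so δp = 2.24e+05.
Q = p − w + z: δQ = √(δp² + δw² + δz²) = √(5.02e+10 + 3.25e+09 + 1.94e+08) = 2.32e+05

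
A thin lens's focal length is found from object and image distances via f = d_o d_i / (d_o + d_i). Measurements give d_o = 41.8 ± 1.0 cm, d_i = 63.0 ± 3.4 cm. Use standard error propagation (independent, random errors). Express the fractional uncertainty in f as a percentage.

2.59%

∂f/∂d_o = (d_i/(d_o+d_i))² = 0.361;  ∂f/∂d_i = (d_o/(d_o+d_i))² = 0.159
δf = √((∂f/∂d_o · δd_o)² + (∂f/∂d_i · δd_i)²) = √(0.131 + 0.293) = 0.651 cm
f = 25.1 cm, so δf/f = 0.651/25.1 = 0.0259.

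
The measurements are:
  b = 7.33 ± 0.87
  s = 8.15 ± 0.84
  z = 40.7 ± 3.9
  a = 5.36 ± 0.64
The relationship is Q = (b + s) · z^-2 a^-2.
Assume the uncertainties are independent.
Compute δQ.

0.000103

Let u = b + s = 15.5. δu = √(δb² + δs²) = √(0.757 + 0.706) = 1.21, so δu/u = 0.0781.
Q is then a monomial in u, z, a:
δQ/Q = √((δu/u)² + (-2·δz/z)² + (-2·δa/a)²) = √(0.00610 + 0.0367 + 0.0570) = 0.316
Q = 0.000325, so δQ = 0.316 × 0.000325 = 0.000103.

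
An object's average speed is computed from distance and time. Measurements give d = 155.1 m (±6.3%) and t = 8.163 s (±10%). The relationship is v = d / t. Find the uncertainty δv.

2.25 m/s

Since v is a product/quotient, work with relative uncertainties:
  (1·δd/d)² = (1×0.0630)² = 0.00397;  (-1·δt/t)² = (-1×0.100)² = 0.0100
δv/v = √(0.0140) = 0.118
v = 19.00 m/s, so δv = 0.118 × 19.00 = 2.25 m/s.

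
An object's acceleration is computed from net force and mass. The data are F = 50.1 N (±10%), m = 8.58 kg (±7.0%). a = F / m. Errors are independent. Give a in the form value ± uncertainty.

a is a product of powers, so relative uncertainties combine in quadrature:
  (1·δF/F)² = (1×0.100)² = 0.0100;  (-1·δm/m)² = (-1×0.0700)² = 0.00490
δa/a = √(0.0149) = 0.122
a = 5.84 m/s^2, so δa = 0.122 × 5.84 = 0.713 m/s^2.

5.84 ± 0.713 m/s^2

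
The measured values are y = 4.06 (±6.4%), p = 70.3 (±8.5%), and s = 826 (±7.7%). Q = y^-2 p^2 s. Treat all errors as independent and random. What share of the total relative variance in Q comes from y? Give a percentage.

(δQ/Q)² = (-2·δy/y)² + (2·δp/p)² + (1·δs/s)²
  y term: (-2×0.0640)² = 0.0164
  p term: (2×0.0850)² = 0.0289
  s term: (1×0.0770)² = 0.00593
Total = 0.0512. Share from y = 0.0164/0.0512 = 0.320.

32.0%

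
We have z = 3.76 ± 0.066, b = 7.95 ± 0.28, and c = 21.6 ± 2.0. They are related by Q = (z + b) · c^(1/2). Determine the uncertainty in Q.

2.85

Let u = z + b = 11.7. δu = √(δz² + δb²) = √(0.00436 + 0.0784) = 0.288, so δu/u = 0.0246.
Q is then a monomial in u, c:
δQ/Q = √((δu/u)² + (½·δc/c)²) = √(0.000604 + 0.00214) = 0.0524
Q = 54.4, so δQ = 0.0524 × 54.4 = 2.85.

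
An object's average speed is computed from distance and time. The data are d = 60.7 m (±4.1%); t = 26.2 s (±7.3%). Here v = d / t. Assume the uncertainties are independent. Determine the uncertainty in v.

0.194 m/s

Since v is a product/quotient, work with relative uncertainties:
  (1·δd/d)² = (1×0.0410)² = 0.00168;  (-1·δt/t)² = (-1×0.0730)² = 0.00533
δv/v = √(0.00701) = 0.0837
v = 2.32 m/s, so δv = 0.0837 × 2.32 = 0.194 m/s.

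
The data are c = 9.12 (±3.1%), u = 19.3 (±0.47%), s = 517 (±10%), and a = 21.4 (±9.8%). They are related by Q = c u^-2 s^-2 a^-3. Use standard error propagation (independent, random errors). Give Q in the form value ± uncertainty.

(9.35 ± 3.34) × 10^-12

Relative error in a monomial: (δQ/Q)² = Σ (nᵢ · δxᵢ/xᵢ)².
  (1·δc/c)² = (1×0.0310)² = 0.000961;  (-2·δu/u)² = (-2×0.00470)² = 8.84e-05;  (-2·δs/s)² = (-2×0.100)² = 0.0400;  (-3·δa/a)² = (-3×0.0980)² = 0.0864
δQ/Q = √(0.127) = 0.357
Q = 9.35e-12, so δQ = 0.357 × 9.35e-12 = 3.34e-12.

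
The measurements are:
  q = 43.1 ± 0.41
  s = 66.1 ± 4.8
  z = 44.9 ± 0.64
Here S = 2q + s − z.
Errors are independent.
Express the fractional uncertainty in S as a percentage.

4.57%

Absolute uncertainties add in quadrature for a linear combination:
  (2·δq)² = 0.672;  (δs)² = 23.0;  (δz)² = 0.410
δS = √(24.1) = 4.91
S = 107, so δS/S = 4.91/107 = 0.0457.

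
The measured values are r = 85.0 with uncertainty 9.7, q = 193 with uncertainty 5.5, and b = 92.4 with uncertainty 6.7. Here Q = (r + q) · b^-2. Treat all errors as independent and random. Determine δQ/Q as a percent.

Let u = r + q = 278. δu = √(δr² + δq²) = √(94.1 + 30.2) = 11.2, so δu/u = 0.0401.
Q is then a monomial in u, b:
δQ/Q = √((δu/u)² + (-2·δb/b)²) = √(0.00161 + 0.0210) = 0.150

15.0%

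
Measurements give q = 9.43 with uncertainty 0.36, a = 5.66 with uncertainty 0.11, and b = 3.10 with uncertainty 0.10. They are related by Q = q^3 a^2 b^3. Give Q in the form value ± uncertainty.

Since Q is a product/quotient, work with relative uncertainties:
  (3·δq/q)² = (3×0.0382)² = 0.0131;  (2·δa/a)² = (2×0.0194)² = 0.00151;  (3·δb/b)² = (3×0.0323)² = 0.00937
δQ/Q = √(0.0240) = 0.155
Q = 8e+05, so δQ = 0.155 × 8e+05 = 1.24e+05.

(8.00 ± 1.24) × 10^5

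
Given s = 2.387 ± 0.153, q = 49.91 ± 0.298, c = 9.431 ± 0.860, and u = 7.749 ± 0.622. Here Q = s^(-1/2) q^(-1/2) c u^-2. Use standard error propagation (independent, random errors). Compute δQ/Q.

0.187

Each factor contributes (exponent × relative error)² to (δQ/Q)²:
  (−½·δs/s)² = (-0.5×0.0641)² = 0.00103;  (−½·δq/q)² = (-0.5×0.00597)² = 8.91e-06;  (1·δc/c)² = (1×0.0912)² = 0.00832;  (-2·δu/u)² = (-2×0.0803)² = 0.0258
δQ/Q = √(0.0351) = 0.187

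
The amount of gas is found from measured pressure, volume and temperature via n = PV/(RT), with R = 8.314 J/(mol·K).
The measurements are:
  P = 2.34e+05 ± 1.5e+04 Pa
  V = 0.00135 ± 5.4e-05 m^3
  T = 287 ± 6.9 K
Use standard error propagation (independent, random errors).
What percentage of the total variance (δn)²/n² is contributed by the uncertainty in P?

65.4%

(δn/n)² = (1·δP/P)² + (1·δV/V)² + (-1·δT/T)²
  P term: (1×0.0641)² = 0.00411
  V term: (1×0.0400)² = 0.00160
  T term: (-1×0.0240)² = 0.000578
Total = 0.00629. Share from P = 0.00411/0.00629 = 0.654.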